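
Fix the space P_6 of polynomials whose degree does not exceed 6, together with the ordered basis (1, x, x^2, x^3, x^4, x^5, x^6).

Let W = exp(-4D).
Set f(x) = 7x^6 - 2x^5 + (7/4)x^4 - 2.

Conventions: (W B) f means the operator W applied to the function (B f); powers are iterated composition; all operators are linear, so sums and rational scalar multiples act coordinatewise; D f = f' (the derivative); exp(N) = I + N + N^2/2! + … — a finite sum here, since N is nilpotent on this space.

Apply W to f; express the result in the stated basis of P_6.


the image equals g(x) = 7x^6 - 170x^5 + (6887/4)x^4 - 9308x^3 + 28328x^2 - 46016x + 31166

order-1 term: -168x^5 + 40x^4 - 28x^3
order-2 term: 1680x^4 - 320x^3 + 168x^2
order-3 term: -8960x^3 + 1280x^2 - 448x
order-4 term: 26880x^2 - 2560x + 448
order-5 term: -43008x + 2048
order-6 term: 28672
the series for exp(-4D) f terminates at order 6
exp(-4D) f = 7x^6 - 170x^5 + (6887/4)x^4 - 9308x^3 + 28328x^2 - 46016x + 31166


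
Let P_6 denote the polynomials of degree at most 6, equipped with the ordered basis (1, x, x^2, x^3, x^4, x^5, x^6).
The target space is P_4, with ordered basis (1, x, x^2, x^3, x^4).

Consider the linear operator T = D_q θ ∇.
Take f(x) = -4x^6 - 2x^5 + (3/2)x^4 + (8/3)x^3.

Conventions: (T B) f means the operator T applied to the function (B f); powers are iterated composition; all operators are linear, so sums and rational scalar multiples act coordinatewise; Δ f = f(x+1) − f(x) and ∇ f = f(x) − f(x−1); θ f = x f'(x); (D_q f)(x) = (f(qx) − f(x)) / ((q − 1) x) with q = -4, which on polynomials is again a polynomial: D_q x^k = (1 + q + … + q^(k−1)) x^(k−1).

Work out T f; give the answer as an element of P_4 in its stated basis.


the result is g(x) = -24600x^4 - 10200x^3 - 2106x^2 - 234x - 16

∇ f = -24x^5 + 50x^4 - 54x^3 + 39x^2 - 16x + 19/6
θ ∇ f = -120x^5 + 200x^4 - 162x^3 + 78x^2 - 16x
D_q θ ∇ f = -24600x^4 - 10200x^3 - 2106x^2 - 234x - 16


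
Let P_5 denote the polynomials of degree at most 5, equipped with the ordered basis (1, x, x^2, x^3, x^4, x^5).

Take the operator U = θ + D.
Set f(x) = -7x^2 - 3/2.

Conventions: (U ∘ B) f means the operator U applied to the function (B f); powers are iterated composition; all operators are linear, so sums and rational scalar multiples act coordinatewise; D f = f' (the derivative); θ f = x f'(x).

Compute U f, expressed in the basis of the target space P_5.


θ f = -14x^2
D f = -14x
(θ + D) f = -14x^2 - 14x

the result is g(x) = -14x^2 - 14x


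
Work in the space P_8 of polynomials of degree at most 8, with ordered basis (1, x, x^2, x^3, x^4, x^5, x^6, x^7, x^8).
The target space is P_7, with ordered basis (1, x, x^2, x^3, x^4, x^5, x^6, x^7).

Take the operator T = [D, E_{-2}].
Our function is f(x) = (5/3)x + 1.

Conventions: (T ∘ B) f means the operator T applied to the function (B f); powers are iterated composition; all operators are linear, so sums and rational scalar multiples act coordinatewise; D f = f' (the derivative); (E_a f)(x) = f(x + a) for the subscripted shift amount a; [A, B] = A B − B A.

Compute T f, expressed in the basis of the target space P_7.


the image equals g(x) = 0

E_{-2} f = (5/3)x - 7/3
D E_{-2} f = 5/3
D f = 5/3
E_{-2} D f = 5/3
[D, E_{-2}] f = 0


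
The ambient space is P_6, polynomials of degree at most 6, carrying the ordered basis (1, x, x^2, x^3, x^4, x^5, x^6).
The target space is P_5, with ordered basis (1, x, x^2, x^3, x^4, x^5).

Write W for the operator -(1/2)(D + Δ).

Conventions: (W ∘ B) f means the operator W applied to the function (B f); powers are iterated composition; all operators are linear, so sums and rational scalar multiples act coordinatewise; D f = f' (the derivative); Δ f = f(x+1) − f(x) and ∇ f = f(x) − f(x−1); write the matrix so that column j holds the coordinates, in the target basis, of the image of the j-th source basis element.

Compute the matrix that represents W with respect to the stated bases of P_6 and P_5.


the matrix is [[0, -1, -1/2, -1/2, -1/2, -1/2, -1/2]; [0, 0, -2, -3/2, -2, -5/2, -3]; [0, 0, 0, -3, -3, -5, -15/2]; [0, 0, 0, 0, -4, -5, -10]; [0, 0, 0, 0, 0, -5, -15/2]; [0, 0, 0, 0, 0, 0, -6]] (rows listed top to bottom)

image of 1: 0
image of x: -1
image of x^2: -2x - 1/2
image of x^3: -3x^2 - (3/2)x - 1/2
image of x^4: -4x^3 - 3x^2 - 2x - 1/2
image of x^5: -5x^4 - 5x^3 - 5x^2 - (5/2)x - 1/2
image of x^6: -6x^5 - (15/2)x^4 - 10x^3 - (15/2)x^2 - 3x - 1/2
each image's coordinates form column j of the matrix


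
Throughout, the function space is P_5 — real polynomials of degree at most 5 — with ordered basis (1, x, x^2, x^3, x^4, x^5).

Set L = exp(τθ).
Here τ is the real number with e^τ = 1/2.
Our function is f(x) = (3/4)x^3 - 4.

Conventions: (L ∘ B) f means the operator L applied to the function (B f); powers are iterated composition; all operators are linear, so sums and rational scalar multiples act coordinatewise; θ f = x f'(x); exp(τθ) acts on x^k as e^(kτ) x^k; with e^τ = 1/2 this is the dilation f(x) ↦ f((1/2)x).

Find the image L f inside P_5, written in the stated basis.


the image equals g(x) = (3/32)x^3 - 4

exp(τθ) x^k = e^(kτ) x^k; with e^τ = 1/2 this sends x^k to (1/2)^k x^k
x^3 ↦ 1/8 x^3
applying this coordinatewise to f: exp(τθ) f = (3/32)x^3 - 4


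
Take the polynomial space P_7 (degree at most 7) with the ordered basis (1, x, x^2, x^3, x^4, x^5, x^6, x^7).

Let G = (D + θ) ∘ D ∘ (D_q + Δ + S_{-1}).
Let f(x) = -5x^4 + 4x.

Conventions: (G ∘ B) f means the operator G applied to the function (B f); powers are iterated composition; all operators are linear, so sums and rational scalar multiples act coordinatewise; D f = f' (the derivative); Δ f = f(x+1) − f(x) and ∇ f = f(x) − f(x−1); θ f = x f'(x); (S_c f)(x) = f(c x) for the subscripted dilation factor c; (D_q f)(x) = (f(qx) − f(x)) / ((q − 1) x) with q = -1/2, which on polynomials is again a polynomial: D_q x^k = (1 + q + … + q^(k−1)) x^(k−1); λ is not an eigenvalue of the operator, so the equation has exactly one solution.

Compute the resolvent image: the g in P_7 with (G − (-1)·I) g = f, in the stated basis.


the image equals g(x) = -5x^4 + 60x^3 + (2235/4)x^2 - (4019/4)x - 3015/2

write g with unknown coordinates in the stated basis and equate coefficients in (G − (-1)·I) g = f
solving from the highest basis element down gives g = -5x^4 + 60x^3 + (2235/4)x^2 - (4019/4)x - 3015/2
check: G g = -60x^3 - (2235/4)x^2 + (4035/4)x + 3015/2
so G g − (-1)·g = -5x^4 + 4x = f ✓


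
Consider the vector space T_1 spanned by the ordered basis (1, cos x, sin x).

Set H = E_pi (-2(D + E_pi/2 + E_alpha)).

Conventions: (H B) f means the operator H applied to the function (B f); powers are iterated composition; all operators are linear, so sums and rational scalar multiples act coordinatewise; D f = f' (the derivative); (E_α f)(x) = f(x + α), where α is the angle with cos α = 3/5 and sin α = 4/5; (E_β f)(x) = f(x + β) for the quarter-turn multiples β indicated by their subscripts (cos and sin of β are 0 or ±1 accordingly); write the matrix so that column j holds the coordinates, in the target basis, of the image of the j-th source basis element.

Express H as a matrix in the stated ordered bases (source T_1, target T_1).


image of 1: -4
image of cos x: (6/5)cos x - (28/5)sin x
image of sin x: (28/5)cos x + (6/5)sin x
each image's coordinates form column j of the matrix

the matrix is [[-4, 0, 0]; [0, 6/5, 28/5]; [0, -28/5, 6/5]] (rows listed top to bottom)


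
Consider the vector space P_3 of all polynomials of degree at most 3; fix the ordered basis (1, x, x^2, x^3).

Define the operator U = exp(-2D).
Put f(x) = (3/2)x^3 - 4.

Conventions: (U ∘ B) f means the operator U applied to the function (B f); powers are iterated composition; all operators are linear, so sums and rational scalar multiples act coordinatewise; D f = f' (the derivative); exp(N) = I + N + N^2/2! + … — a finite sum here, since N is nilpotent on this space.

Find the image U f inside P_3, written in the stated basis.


order-1 term: -9x^2
order-2 term: 18x
order-3 term: -12
the series for exp(-2D) f terminates at order 3
exp(-2D) f = (3/2)x^3 - 9x^2 + 18x - 16

g(x) = (3/2)x^3 - 9x^2 + 18x - 16


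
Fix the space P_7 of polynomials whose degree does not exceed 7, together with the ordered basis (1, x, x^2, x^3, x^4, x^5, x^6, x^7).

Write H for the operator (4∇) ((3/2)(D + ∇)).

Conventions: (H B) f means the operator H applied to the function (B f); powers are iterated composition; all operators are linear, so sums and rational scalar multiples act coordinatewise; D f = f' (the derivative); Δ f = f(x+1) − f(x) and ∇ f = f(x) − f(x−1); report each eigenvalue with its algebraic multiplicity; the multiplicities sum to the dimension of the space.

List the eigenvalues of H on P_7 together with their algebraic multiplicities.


λ = 0 (multiplicity 8)

image of 1: 0
image of x: 0
image of x^2: 24
image of x^3: 72x - 54
image of x^4: 144x^2 - 216x + 108
image of x^5: 240x^3 - 540x^2 + 540x - 210
image of x^6: 360x^4 - 1080x^3 + 1620x^2 - 1260x + 408
image of x^7: 504x^5 - 1890x^4 + 3780x^3 - 4410x^2 + 2856x - 798
the matrix is upper triangular; its diagonal is (0, 0, 0, 0, 0, 0, 0, 0)
for a triangular matrix the eigenvalues are the diagonal entries, with algebraic multiplicity their repetition count


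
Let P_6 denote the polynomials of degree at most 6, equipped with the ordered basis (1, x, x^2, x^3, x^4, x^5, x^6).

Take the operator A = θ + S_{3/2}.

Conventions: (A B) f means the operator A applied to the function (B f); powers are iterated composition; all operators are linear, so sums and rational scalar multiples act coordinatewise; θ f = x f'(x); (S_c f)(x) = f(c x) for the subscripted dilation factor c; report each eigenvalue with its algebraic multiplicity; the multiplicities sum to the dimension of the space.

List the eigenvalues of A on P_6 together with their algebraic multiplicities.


λ = 1 (multiplicity 1), λ = 5/2 (multiplicity 1), λ = 17/4 (multiplicity 1), λ = 51/8 (multiplicity 1), λ = 145/16 (multiplicity 1), λ = 403/32 (multiplicity 1), λ = 1113/64 (multiplicity 1)

image of 1: 1
image of x: (5/2)x
image of x^2: (17/4)x^2
image of x^3: (51/8)x^3
image of x^4: (145/16)x^4
image of x^5: (403/32)x^5
image of x^6: (1113/64)x^6
the matrix is upper triangular; its diagonal is (1, 5/2, 17/4, 51/8, 145/16, 403/32, 1113/64)
for a triangular matrix the eigenvalues are the diagonal entries, with algebraic multiplicity their repetition count


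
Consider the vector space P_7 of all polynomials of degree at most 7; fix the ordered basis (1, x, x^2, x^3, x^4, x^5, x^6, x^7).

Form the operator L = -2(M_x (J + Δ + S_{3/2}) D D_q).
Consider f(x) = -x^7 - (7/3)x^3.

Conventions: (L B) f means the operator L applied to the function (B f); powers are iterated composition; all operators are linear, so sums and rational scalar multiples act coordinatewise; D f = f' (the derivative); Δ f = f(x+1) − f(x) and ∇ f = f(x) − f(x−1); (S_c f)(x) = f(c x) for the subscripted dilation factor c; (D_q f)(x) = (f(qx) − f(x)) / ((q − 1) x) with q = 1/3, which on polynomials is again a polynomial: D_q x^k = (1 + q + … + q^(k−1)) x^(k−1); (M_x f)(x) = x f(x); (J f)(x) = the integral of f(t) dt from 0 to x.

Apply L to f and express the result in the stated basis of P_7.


D_q f = -(1093/729)x^6 - (91/27)x^2
D D_q f = -(2186/243)x^5 - (182/27)x
J (D D_q) f = -(1093/729)x^6 - (91/27)x^2
Δ (D D_q) f = -(10930/243)x^4 - (21860/243)x^3 - (21860/243)x^2 - (10930/243)x - 3824/243
S_{3/2} (D D_q) f = -(1093/16)x^5 - (91/9)x
(J + Δ + S_{3/2}) (D D_q) f = -(1093/729)x^6 - (1093/16)x^5 - (10930/243)x^4 - (21860/243)x^3 - (22679/243)x^2 - (13387/243)x - 3824/243
M_x (J + Δ + S_{3/2}) (D D_q) f = -(1093/729)x^7 - (1093/16)x^6 - (10930/243)x^5 - (21860/243)x^4 - (22679/243)x^3 - (13387/243)x^2 - (3824/243)x
(-2(M_x (J + Δ + S_{3/2}) D D_q)) f = (2186/729)x^7 + (1093/8)x^6 + (21860/243)x^5 + (43720/243)x^4 + (45358/243)x^3 + (26774/243)x^2 + (7648/243)x

the image equals g(x) = (2186/729)x^7 + (1093/8)x^6 + (21860/243)x^5 + (43720/243)x^4 + (45358/243)x^3 + (26774/243)x^2 + (7648/243)x


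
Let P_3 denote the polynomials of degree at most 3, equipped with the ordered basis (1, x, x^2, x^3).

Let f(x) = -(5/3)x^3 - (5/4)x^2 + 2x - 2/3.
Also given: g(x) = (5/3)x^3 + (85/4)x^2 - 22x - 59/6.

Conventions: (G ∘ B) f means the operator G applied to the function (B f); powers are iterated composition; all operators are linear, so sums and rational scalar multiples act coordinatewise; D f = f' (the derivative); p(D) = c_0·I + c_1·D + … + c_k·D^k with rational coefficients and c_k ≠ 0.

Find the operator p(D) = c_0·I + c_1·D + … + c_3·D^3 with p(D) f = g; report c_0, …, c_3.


c_0 = -1, c_1 = -4, c_2 = 3, c_3 = -1/2

D^0 f = -(5/3)x^3 - (5/4)x^2 + 2x - 2/3
D^1 f = -5x^2 - (5/2)x + 2
D^2 f = -10x - 5/2
D^3 f = -10
matching coefficients of g against c_0 f + c_1 Df + … from the top degree down determines the c_i
solution: c_0 = -1, c_1 = -4, c_2 = 3, c_3 = -1/2


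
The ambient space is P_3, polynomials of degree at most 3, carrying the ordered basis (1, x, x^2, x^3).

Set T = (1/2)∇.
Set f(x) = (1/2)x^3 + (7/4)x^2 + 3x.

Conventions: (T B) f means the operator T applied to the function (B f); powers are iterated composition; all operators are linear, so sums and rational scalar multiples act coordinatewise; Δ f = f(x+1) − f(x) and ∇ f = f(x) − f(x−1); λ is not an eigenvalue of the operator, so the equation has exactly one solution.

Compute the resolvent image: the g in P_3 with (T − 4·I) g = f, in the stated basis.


the result is g(x) = -(1/8)x^3 - (31/64)x^2 - (211/256)x - 119/2048

write g with unknown coordinates in the stated basis and equate coefficients in (T − 4·I) g = f
solving from the highest basis element down gives g = -(1/8)x^3 - (31/64)x^2 - (211/256)x - 119/2048
check: T g = -(3/16)x^2 - (19/64)x - 119/512
so T g − 4·g = (1/2)x^3 + (7/4)x^2 + 3x = f ✓


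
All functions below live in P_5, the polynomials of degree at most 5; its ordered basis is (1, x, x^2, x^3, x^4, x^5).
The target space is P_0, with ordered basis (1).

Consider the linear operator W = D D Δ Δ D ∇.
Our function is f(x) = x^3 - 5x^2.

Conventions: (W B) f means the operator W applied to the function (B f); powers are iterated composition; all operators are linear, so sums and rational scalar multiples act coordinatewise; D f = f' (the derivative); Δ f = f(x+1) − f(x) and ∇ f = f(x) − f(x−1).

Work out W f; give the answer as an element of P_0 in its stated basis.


g(x) = 0

∇ f = 3x^2 - 13x + 6
D ∇ f = 6x - 13
Δ D ∇ f = 6
Δ (Δ D ∇) f = 0
D Δ (Δ D ∇) f = 0
D D Δ (Δ D ∇) f = 0


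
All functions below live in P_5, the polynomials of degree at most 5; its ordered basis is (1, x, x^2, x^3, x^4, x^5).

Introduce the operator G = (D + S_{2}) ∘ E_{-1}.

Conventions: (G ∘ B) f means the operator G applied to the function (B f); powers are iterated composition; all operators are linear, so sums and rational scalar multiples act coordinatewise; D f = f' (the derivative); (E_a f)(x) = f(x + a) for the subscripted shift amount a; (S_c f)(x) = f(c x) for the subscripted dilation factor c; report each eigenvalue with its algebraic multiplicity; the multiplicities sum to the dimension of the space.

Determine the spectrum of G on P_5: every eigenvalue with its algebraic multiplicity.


image of 1: 1
image of x: 2x
image of x^2: 4x^2 - 2x - 1
image of x^3: 8x^3 - 9x^2 + 2
image of x^4: 16x^4 - 28x^3 + 12x^2 + 4x - 3
image of x^5: 32x^5 - 75x^4 + 60x^3 - 10x^2 - 10x + 4
the matrix is upper triangular; its diagonal is (1, 2, 4, 8, 16, 32)
for a triangular matrix the eigenvalues are the diagonal entries, with algebraic multiplicity their repetition count

λ = 1 (multiplicity 1), λ = 2 (multiplicity 1), λ = 4 (multiplicity 1), λ = 8 (multiplicity 1), λ = 16 (multiplicity 1), λ = 32 (multiplicity 1)


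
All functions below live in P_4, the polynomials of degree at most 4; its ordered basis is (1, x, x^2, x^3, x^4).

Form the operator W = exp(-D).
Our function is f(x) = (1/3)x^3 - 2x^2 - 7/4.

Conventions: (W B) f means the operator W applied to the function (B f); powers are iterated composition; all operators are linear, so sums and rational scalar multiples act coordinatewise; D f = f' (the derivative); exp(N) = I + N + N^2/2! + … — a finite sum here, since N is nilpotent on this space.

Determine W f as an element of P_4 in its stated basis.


order-1 term: -x^2 + 4x
order-2 term: x - 2
order-3 term: -1/3
the series for exp(-D) f terminates at order 3
exp(-D) f = (1/3)x^3 - 3x^2 + 5x - 49/12

g(x) = (1/3)x^3 - 3x^2 + 5x - 49/12


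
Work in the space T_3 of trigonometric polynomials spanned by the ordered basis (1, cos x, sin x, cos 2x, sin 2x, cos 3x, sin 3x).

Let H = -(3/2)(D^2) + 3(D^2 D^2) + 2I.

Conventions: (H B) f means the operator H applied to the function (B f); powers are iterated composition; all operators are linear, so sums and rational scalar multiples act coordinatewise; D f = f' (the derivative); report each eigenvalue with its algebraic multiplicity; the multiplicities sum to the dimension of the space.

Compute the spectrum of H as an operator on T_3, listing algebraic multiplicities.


image of 1: 2
image of cos x: (13/2)cos x
image of sin x: (13/2)sin x
image of cos 2x: 56cos 2x
image of sin 2x: 56sin 2x
image of cos 3x: (517/2)cos 3x
image of sin 3x: (517/2)sin 3x
the matrix is diagonal; its diagonal is (2, 13/2, 13/2, 56, 56, 517/2, 517/2)
for a triangular matrix the eigenvalues are the diagonal entries, with algebraic multiplicity their repetition count

λ = 2 (multiplicity 1), λ = 13/2 (multiplicity 2), λ = 56 (multiplicity 2), λ = 517/2 (multiplicity 2)


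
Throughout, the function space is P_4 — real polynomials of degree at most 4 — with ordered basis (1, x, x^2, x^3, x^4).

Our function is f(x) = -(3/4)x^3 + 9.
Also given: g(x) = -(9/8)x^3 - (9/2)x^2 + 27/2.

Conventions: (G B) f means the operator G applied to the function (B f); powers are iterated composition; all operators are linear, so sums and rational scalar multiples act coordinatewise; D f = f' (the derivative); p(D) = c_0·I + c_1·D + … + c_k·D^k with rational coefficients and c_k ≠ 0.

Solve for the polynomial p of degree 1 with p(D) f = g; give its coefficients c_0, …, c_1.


c_0 = 3/2, c_1 = 2

D^0 f = -(3/4)x^3 + 9
D^1 f = -(9/4)x^2
matching coefficients of g against c_0 f + c_1 Df + … from the top degree down determines the c_i
solution: c_0 = 3/2, c_1 = 2


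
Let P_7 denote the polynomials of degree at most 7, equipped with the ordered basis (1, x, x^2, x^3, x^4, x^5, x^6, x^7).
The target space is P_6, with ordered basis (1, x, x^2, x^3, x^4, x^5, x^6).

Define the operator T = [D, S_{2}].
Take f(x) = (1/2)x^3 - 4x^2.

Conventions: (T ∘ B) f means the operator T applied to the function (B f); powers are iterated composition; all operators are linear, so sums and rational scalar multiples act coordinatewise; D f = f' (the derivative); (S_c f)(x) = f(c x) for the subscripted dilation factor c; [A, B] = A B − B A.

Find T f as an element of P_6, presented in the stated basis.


the result is g(x) = 6x^2 - 16x

S_{2} f = 4x^3 - 16x^2
D S_{2} f = 12x^2 - 32x
D f = (3/2)x^2 - 8x
S_{2} D f = 6x^2 - 16x
[D, S_{2}] f = 6x^2 - 16x


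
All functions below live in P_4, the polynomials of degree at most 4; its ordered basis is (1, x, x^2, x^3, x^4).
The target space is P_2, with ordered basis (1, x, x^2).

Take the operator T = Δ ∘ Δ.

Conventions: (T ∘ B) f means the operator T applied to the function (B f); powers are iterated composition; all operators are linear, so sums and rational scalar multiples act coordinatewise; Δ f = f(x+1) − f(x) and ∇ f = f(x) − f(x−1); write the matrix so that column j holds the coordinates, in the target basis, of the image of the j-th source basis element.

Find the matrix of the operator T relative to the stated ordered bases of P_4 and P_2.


image of 1: 0
image of x: 0
image of x^2: 2
image of x^3: 6x + 6
image of x^4: 12x^2 + 24x + 14
each image's coordinates form column j of the matrix

the matrix is [[0, 0, 2, 6, 14]; [0, 0, 0, 6, 24]; [0, 0, 0, 0, 12]] (rows listed top to bottom)


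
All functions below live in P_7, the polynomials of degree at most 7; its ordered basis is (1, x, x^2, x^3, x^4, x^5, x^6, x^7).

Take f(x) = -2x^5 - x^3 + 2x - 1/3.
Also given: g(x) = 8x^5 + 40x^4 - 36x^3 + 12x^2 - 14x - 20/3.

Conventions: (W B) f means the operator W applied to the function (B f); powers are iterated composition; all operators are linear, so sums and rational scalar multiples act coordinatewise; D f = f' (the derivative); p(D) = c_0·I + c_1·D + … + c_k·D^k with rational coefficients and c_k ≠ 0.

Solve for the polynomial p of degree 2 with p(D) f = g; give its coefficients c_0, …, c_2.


c_0 = -4, c_1 = -4, c_2 = 1

D^0 f = -2x^5 - x^3 + 2x - 1/3
D^1 f = -10x^4 - 3x^2 + 2
D^2 f = -40x^3 - 6x
matching coefficients of g against c_0 f + c_1 Df + … from the top degree down determines the c_i
solution: c_0 = -4, c_1 = -4, c_2 = 1


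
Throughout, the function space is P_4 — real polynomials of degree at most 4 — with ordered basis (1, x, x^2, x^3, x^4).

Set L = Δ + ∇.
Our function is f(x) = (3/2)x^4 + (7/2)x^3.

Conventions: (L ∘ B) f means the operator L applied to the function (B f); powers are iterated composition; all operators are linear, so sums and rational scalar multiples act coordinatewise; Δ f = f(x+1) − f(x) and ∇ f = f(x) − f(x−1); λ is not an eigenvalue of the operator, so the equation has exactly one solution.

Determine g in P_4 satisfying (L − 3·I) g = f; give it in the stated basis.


the image equals g(x) = -(1/2)x^4 - (5/2)x^3 - 5x^2 - 8x - 7

write g with unknown coordinates in the stated basis and equate coefficients in (L − 3·I) g = f
solving from the highest basis element down gives g = -(1/2)x^4 - (5/2)x^3 - 5x^2 - 8x - 7
check: L g = -4x^3 - 15x^2 - 24x - 21
so L g − 3·g = (3/2)x^4 + (7/2)x^3 = f ✓


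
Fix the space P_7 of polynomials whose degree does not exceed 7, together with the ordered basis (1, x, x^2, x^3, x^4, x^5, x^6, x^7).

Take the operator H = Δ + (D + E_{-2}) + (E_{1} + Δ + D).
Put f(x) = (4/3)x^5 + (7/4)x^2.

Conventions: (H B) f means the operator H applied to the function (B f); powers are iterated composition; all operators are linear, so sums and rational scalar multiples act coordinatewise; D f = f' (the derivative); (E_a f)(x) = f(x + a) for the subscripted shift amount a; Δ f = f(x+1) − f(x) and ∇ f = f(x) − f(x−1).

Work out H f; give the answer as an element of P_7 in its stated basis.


the image equals g(x) = (8/3)x^5 + 20x^4 + (280/3)x^3 - (379/6)x^2 + (823/6)x - 317/12

Δ f = (20/3)x^4 + (40/3)x^3 + (40/3)x^2 + (61/6)x + 37/12
D f = (20/3)x^4 + (7/2)x
E_{-2} f = (4/3)x^5 - (40/3)x^4 + (160/3)x^3 - (1259/12)x^2 + (299/3)x - 107/3
(D + E_{-2}) f = (4/3)x^5 - (20/3)x^4 + (160/3)x^3 - (1259/12)x^2 + (619/6)x - 107/3
E_{1} f = (4/3)x^5 + (20/3)x^4 + (40/3)x^3 + (181/12)x^2 + (61/6)x + 37/12
Δ f = (20/3)x^4 + (40/3)x^3 + (40/3)x^2 + (61/6)x + 37/12
D f = (20/3)x^4 + (7/2)x
(E_{1} + Δ + D) f = (4/3)x^5 + 20x^4 + (80/3)x^3 + (341/12)x^2 + (143/6)x + 37/6
(Δ + (D + E_{-2}) + (E_{1} + Δ + D)) f = (8/3)x^5 + 20x^4 + (280/3)x^3 - (379/6)x^2 + (823/6)x - 317/12


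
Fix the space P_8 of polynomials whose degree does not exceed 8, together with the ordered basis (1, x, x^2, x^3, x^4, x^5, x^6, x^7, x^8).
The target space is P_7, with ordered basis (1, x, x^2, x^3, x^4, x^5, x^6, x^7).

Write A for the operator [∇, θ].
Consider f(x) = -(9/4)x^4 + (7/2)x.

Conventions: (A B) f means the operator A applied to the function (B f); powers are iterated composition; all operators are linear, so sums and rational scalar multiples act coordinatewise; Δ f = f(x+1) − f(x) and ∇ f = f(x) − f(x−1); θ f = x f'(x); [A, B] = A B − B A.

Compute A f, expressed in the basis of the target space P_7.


the result is g(x) = -9x^3 + 27x^2 - 27x + 25/2

θ f = -9x^4 + (7/2)x
∇ θ f = -36x^3 + 54x^2 - 36x + 25/2
∇ f = -9x^3 + (27/2)x^2 - 9x + 23/4
θ ∇ f = -27x^3 + 27x^2 - 9x
[∇, θ] f = -9x^3 + 27x^2 - 27x + 25/2


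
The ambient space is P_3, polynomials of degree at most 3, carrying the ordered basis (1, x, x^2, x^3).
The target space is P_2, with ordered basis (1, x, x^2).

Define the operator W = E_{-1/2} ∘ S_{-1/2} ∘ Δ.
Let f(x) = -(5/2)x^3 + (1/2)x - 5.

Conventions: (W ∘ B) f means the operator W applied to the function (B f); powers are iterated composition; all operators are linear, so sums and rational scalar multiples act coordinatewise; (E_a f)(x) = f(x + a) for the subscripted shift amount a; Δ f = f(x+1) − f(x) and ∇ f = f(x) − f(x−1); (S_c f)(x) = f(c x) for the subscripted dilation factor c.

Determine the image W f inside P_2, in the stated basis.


the image equals g(x) = -(15/8)x^2 + (45/8)x - 139/32

Δ f = -(15/2)x^2 - (15/2)x - 2
S_{-1/2} Δ f = -(15/8)x^2 + (15/4)x - 2
E_{-1/2} S_{-1/2} Δ f = -(15/8)x^2 + (45/8)x - 139/32


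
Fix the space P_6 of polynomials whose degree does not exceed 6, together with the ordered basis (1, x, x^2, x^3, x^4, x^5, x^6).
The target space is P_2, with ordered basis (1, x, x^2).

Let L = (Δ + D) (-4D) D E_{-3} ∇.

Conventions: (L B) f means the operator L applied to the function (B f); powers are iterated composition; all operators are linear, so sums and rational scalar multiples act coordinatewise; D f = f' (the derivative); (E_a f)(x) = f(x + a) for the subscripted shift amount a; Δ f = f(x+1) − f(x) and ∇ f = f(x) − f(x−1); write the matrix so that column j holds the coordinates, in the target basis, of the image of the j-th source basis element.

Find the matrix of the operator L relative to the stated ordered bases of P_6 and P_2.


the matrix is [[0, 0, 0, 0, -192, 3120, -30960]; [0, 0, 0, 0, 0, -960, 18720]; [0, 0, 0, 0, 0, 0, -2880]] (rows listed top to bottom)

image of 1: 0
image of x: 0
image of x^2: 0
image of x^3: 0
image of x^4: -192
image of x^5: -960x + 3120
image of x^6: -2880x^2 + 18720x - 30960
each image's coordinates form column j of the matrix


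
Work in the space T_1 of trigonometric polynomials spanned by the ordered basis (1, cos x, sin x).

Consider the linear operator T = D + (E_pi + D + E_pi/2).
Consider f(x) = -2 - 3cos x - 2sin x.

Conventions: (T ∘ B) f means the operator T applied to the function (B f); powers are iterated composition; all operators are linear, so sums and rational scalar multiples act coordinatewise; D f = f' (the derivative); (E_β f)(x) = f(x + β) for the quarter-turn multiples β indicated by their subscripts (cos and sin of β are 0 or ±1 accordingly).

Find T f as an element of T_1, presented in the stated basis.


g(x) = -4 - 3cos x + 11sin x

D f = -2cos x + 3sin x
E_pi f = -2 + 3cos x + 2sin x
D f = -2cos x + 3sin x
E_pi/2 f = -2 - 2cos x + 3sin x
(E_pi + D + E_pi/2) f = -4 - cos x + 8sin x
(D + (E_pi + D + E_pi/2)) f = -4 - 3cos x + 11sin x


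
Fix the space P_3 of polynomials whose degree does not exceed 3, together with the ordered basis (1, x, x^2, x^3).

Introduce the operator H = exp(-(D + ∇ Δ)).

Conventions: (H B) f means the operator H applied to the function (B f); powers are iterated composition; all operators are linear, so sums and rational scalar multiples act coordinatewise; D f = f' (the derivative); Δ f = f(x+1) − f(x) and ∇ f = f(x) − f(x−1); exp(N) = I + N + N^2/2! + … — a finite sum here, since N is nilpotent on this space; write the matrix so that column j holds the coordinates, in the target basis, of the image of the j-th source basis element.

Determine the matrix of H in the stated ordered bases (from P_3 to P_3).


the matrix is [[1, -1, -1, 5]; [0, 1, -2, -3]; [0, 0, 1, -3]; [0, 0, 0, 1]] (rows listed top to bottom)

image of 1: 1
image of x: x - 1
image of x^2: x^2 - 2x - 1
image of x^3: x^3 - 3x^2 - 3x + 5
each image's coordinates form column j of the matrix


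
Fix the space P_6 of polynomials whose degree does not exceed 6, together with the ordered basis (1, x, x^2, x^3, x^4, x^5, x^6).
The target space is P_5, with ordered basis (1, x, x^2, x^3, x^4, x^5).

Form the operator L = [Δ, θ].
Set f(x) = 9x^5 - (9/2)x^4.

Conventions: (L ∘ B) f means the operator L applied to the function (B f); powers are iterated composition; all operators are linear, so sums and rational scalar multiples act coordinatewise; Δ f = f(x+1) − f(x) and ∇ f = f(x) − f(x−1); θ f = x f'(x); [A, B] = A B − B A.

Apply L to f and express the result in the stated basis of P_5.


θ f = 45x^5 - 18x^4
Δ θ f = 225x^4 + 378x^3 + 342x^2 + 153x + 27
Δ f = 45x^4 + 72x^3 + 63x^2 + 27x + 9/2
θ Δ f = 180x^4 + 216x^3 + 126x^2 + 27x
[Δ, θ] f = 45x^4 + 162x^3 + 216x^2 + 126x + 27

g(x) = 45x^4 + 162x^3 + 216x^2 + 126x + 27


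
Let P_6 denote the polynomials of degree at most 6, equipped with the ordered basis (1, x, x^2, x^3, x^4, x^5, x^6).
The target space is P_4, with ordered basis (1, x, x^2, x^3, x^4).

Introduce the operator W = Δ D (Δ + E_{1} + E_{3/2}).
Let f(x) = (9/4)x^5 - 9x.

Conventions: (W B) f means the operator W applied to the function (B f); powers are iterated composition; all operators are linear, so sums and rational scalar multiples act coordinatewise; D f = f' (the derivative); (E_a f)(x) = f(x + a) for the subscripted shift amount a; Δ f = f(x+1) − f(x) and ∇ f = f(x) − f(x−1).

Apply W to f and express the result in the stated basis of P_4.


the image equals g(x) = 90x^3 + (1215/2)x^2 + (4545/4)x + 2835/4

Δ f = (45/4)x^4 + (45/2)x^3 + (45/2)x^2 + (45/4)x - 27/4
E_{1} f = (9/4)x^5 + (45/4)x^4 + (45/2)x^3 + (45/2)x^2 + (9/4)x - 27/4
E_{3/2} f = (9/4)x^5 + (135/8)x^4 + (405/8)x^3 + (1215/16)x^2 + (3069/64)x + 459/128
(Δ + E_{1} + E_{3/2}) f = (9/2)x^5 + (315/8)x^4 + (765/8)x^3 + (1935/16)x^2 + (3933/64)x - 1269/128
D (Δ + E_{1} + E_{3/2}) f = (45/2)x^4 + (315/2)x^3 + (2295/8)x^2 + (1935/8)x + 3933/64
Δ D (Δ + E_{1} + E_{3/2}) f = 90x^3 + (1215/2)x^2 + (4545/4)x + 2835/4


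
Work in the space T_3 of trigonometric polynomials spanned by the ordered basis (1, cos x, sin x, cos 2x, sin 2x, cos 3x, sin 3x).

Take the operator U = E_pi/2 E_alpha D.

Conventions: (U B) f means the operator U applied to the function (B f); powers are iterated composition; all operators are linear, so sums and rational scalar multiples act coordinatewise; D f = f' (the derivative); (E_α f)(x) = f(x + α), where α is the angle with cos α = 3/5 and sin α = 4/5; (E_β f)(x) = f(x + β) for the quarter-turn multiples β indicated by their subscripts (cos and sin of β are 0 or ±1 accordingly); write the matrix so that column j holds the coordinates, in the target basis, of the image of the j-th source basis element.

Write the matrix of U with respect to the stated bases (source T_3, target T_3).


image of 1: 0
image of cos x: -(3/5)cos x + (4/5)sin x
image of sin x: -(4/5)cos x - (3/5)sin x
image of cos 2x: (48/25)cos 2x - (14/25)sin 2x
image of sin 2x: (14/25)cos 2x + (48/25)sin 2x
image of cos 3x: -(351/125)cos 3x - (132/125)sin 3x
image of sin 3x: (132/125)cos 3x - (351/125)sin 3x
each image's coordinates form column j of the matrix

the matrix is [[0, 0, 0, 0, 0, 0, 0]; [0, -3/5, -4/5, 0, 0, 0, 0]; [0, 4/5, -3/5, 0, 0, 0, 0]; [0, 0, 0, 48/25, 14/25, 0, 0]; [0, 0, 0, -14/25, 48/25, 0, 0]; [0, 0, 0, 0, 0, -351/125, 132/125]; [0, 0, 0, 0, 0, -132/125, -351/125]] (rows listed top to bottom)


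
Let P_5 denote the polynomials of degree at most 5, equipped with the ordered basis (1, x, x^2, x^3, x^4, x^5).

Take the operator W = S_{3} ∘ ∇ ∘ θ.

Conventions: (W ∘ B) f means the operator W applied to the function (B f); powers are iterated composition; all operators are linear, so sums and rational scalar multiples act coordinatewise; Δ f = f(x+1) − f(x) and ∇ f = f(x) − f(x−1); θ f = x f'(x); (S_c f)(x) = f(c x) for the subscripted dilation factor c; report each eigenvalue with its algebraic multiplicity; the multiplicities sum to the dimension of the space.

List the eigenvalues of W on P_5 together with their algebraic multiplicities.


image of 1: 0
image of x: 1
image of x^2: 12x - 2
image of x^3: 81x^2 - 27x + 3
image of x^4: 432x^3 - 216x^2 + 48x - 4
image of x^5: 2025x^4 - 1350x^3 + 450x^2 - 75x + 5
the matrix is upper triangular; its diagonal is (0, 0, 0, 0, 0, 0)
for a triangular matrix the eigenvalues are the diagonal entries, with algebraic multiplicity their repetition count

λ = 0 (multiplicity 6)


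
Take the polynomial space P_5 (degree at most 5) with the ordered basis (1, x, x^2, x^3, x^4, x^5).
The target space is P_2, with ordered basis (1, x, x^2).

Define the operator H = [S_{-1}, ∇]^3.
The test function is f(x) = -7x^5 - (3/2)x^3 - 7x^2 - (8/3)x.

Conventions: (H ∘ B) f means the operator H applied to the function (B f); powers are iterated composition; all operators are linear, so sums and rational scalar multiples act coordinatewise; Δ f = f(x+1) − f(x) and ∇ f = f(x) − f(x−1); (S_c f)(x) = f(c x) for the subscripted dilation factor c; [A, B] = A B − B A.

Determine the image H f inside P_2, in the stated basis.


∇ f = -35x^4 + 70x^3 - (149/2)x^2 + (51/2)x - 25/6
S_{-1} ∇ f = -35x^4 - 70x^3 - (149/2)x^2 - (51/2)x - 25/6
S_{-1} f = 7x^5 + (3/2)x^3 - 7x^2 + (8/3)x
∇ S_{-1} f = 35x^4 - 70x^3 + (149/2)x^2 - (107/2)x + 109/6
[S_{-1}, ∇] f = -70x^4 - 149x^2 + 28x - 67/3
∇ [S_{-1}, ∇] f = -280x^3 + 420x^2 - 578x + 247
S_{-1} ∇ [S_{-1}, ∇] f = 280x^3 + 420x^2 + 578x + 247
S_{-1} [S_{-1}, ∇] f = -70x^4 - 149x^2 - 28x - 67/3
∇ S_{-1} [S_{-1}, ∇] f = -280x^3 + 420x^2 - 578x + 191
[S_{-1}, ∇] [S_{-1}, ∇] f = 560x^3 + 1156x + 56
∇ [S_{-1}, ∇] [S_{-1}, ∇] f = 1680x^2 - 1680x + 1716
S_{-1} ∇ [S_{-1}, ∇] [S_{-1}, ∇] f = 1680x^2 + 1680x + 1716
S_{-1} [S_{-1}, ∇] [S_{-1}, ∇] f = -560x^3 - 1156x + 56
∇ S_{-1} [S_{-1}, ∇] [S_{-1}, ∇] f = -1680x^2 + 1680x - 1716
[S_{-1}, ∇] [S_{-1}, ∇] [S_{-1}, ∇] f = 3360x^2 + 3432

the result is g(x) = 3360x^2 + 3432


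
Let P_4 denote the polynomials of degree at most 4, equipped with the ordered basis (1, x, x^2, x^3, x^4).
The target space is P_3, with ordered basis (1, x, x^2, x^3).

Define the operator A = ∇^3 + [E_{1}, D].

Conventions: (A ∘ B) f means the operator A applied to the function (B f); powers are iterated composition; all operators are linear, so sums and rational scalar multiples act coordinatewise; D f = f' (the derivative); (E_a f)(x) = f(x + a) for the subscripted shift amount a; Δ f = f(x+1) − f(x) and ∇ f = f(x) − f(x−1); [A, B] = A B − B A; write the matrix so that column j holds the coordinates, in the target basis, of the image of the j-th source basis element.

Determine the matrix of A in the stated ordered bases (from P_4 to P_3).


image of 1: 0
image of x: 0
image of x^2: 0
image of x^3: 6
image of x^4: 24x - 36
each image's coordinates form column j of the matrix

the matrix is [[0, 0, 0, 6, -36]; [0, 0, 0, 0, 24]; [0, 0, 0, 0, 0]; [0, 0, 0, 0, 0]] (rows listed top to bottom)


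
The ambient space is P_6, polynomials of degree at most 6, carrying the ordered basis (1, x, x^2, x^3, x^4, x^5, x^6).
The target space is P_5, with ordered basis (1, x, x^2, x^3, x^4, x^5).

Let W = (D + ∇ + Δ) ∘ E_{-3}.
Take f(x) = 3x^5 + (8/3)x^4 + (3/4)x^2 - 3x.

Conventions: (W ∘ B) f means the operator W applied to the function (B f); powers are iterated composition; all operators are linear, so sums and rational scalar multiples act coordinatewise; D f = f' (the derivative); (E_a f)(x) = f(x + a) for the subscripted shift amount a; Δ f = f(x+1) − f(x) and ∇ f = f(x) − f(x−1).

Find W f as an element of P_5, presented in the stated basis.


E_{-3} f = 3x^5 - (127/3)x^4 + 238x^3 - (2661/4)x^2 + (1839/2)x - 1989/4
D E_{-3} f = 15x^4 - (508/3)x^3 + 714x^2 - (2661/2)x + 1839/2
∇ E_{-3} f = 15x^4 - (598/3)x^3 + 998x^2 - (13373/6)x + 22417/12
Δ E_{-3} f = 15x^4 - (418/3)x^3 + 490x^2 - (4625/6)x + 5435/12
(D + ∇ + Δ) E_{-3} f = 45x^4 - 508x^3 + 2202x^2 - (25981/6)x + 6481/2

the image equals g(x) = 45x^4 - 508x^3 + 2202x^2 - (25981/6)x + 6481/2


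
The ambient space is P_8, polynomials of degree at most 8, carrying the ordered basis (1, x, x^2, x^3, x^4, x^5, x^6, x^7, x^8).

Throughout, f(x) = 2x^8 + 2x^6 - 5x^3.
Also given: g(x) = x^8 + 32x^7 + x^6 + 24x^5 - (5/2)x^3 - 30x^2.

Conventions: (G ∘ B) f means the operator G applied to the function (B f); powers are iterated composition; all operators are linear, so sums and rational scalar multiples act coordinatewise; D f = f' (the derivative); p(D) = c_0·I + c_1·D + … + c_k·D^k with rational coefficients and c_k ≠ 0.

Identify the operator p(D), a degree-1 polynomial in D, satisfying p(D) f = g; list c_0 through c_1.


D^0 f = 2x^8 + 2x^6 - 5x^3
D^1 f = 16x^7 + 12x^5 - 15x^2
matching coefficients of g against c_0 f + c_1 Df + … from the top degree down determines the c_i
solution: c_0 = 1/2, c_1 = 2

p(D) = (1/2)·I + 2·D, i.e. c_0 = 1/2, c_1 = 2


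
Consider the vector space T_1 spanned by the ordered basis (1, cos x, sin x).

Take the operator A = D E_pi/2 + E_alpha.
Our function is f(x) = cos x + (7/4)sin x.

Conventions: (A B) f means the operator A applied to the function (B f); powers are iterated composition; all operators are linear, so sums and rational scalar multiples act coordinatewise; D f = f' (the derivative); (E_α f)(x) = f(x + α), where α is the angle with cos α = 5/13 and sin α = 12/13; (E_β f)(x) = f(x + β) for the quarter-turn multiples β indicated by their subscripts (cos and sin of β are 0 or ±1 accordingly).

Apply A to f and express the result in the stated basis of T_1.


E_pi/2 f = (7/4)cos x - sin x
D E_pi/2 f = -cos x - (7/4)sin x
E_alpha f = 2cos x - (1/4)sin x
(D E_pi/2 + E_alpha) f = cos x - 2sin x

the image equals g(x) = cos x - 2sin x


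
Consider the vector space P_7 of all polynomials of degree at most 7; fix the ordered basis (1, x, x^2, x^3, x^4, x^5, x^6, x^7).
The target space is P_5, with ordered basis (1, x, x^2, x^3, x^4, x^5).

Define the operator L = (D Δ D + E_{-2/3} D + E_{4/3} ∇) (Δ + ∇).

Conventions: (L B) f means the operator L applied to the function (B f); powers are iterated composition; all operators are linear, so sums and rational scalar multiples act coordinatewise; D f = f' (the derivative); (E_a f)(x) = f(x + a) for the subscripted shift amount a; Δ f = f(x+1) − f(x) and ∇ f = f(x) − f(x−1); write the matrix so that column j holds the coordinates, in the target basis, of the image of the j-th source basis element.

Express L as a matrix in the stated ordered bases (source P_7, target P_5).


image of 1: 0
image of x: 0
image of x^2: 8
image of x^3: 24x + 2
image of x^4: 48x^2 + 8x + 280/3
image of x^5: 80x^3 + 20x^2 + (1400/3)x + 3950/27
image of x^6: 120x^4 + 40x^3 + 1400x^2 + (7900/9)x + 19252/27
image of x^7: 168x^5 + 70x^4 + (9800/3)x^3 + (27650/9)x^2 + (134764/27)x + 119798/81
each image's coordinates form column j of the matrix

the matrix is [[0, 0, 8, 2, 280/3, 3950/27, 19252/27, 119798/81]; [0, 0, 0, 24, 8, 1400/3, 7900/9, 134764/27]; [0, 0, 0, 0, 48, 20, 1400, 27650/9]; [0, 0, 0, 0, 0, 80, 40, 9800/3]; [0, 0, 0, 0, 0, 0, 120, 70]; [0, 0, 0, 0, 0, 0, 0, 168]] (rows listed top to bottom)


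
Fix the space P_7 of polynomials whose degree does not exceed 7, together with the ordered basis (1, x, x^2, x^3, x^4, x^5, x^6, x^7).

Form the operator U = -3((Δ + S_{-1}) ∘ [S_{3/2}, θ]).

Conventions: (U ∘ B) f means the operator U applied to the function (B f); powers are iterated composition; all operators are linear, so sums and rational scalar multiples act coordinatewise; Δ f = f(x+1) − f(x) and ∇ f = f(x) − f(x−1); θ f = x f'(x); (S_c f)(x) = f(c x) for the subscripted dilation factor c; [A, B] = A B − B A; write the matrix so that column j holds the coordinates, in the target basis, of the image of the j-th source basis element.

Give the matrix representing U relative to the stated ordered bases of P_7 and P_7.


the matrix is [[0, 0, 0, 0, 0, 0, 0, 0]; [0, 0, 0, 0, 0, 0, 0, 0]; [0, 0, 0, 0, 0, 0, 0, 0]; [0, 0, 0, 0, 0, 0, 0, 0]; [0, 0, 0, 0, 0, 0, 0, 0]; [0, 0, 0, 0, 0, 0, 0, 0]; [0, 0, 0, 0, 0, 0, 0, 0]; [0, 0, 0, 0, 0, 0, 0, 0]] (rows listed top to bottom)

image of 1: 0
image of x: 0
image of x^2: 0
image of x^3: 0
image of x^4: 0
image of x^5: 0
image of x^6: 0
image of x^7: 0
each image's coordinates form column j of the matrix
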